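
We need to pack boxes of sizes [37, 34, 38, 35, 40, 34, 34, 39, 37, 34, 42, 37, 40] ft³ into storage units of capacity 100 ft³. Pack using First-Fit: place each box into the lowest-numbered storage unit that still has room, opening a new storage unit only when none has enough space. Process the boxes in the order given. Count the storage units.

7 storage units

storage unit 1: place 37 ft³, 63 ft³ left
storage unit 1: place 34 ft³, 29 ft³ left
storage unit 2: place 38 ft³, 62 ft³ left
storage unit 2: place 35 ft³, 27 ft³ left
storage unit 3: place 40 ft³, 60 ft³ left
storage unit 3: place 34 ft³, 26 ft³ left
storage unit 4: place 34 ft³, 66 ft³ left
storage unit 4: place 39 ft³, 27 ft³ left
storage unit 5: place 37 ft³, 63 ft³ left
storage unit 5: place 34 ft³, 29 ft³ left
storage unit 6: place 42 ft³, 58 ft³ left
storage unit 6: place 37 ft³, 21 ft³ left
storage unit 7: place 40 ft³, 60 ft³ left
Final storage units: [37,34] [38,35] [40,34] [34,39] [37,34] [42,37] [40].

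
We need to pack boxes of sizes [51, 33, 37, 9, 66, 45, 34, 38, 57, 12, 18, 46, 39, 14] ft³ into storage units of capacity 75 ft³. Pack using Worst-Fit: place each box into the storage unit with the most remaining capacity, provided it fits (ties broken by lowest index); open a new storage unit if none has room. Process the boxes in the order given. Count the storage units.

8

Put 51 ft³ in storage unit 1; 24 ft³ remain.
Put 33 ft³ in storage unit 2; 42 ft³ remain.
Put 37 ft³ in storage unit 2; 5 ft³ remain.
Put 9 ft³ in storage unit 1; 15 ft³ remain.
Put 66 ft³ in storage unit 3; 9 ft³ remain.
Put 45 ft³ in storage unit 4; 30 ft³ remain.
Put 34 ft³ in storage unit 5; 41 ft³ remain.
Put 38 ft³ in storage unit 5; 3 ft³ remain.
Put 57 ft³ in storage unit 6; 18 ft³ remain.
Put 12 ft³ in storage unit 4; 18 ft³ remain.
Put 18 ft³ in storage unit 4; 0 ft³ remain.
Put 46 ft³ in storage unit 7; 29 ft³ remain.
Put 39 ft³ in storage unit 8; 36 ft³ remain.
Put 14 ft³ in storage unit 8; 22 ft³ remain.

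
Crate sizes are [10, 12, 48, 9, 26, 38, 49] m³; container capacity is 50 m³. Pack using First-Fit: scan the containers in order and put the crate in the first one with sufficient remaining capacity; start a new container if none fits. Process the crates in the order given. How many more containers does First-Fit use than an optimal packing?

1

First-Fit: [10,12,9] [48] [26] [38] [49] → 5 containers.
Total size 192 m³; any packing needs at least ⌈192/50⌉ = 4 containers.
An optimal packing achieves that bound: [49] [48] [38,12] [26,10,9] → 4 containers.
Excess: 5 − 4 = 1.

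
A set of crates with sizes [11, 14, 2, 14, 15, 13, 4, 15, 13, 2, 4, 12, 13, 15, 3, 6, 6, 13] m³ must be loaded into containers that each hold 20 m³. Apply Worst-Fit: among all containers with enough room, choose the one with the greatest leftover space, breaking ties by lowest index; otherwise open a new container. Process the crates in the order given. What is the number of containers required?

11

11 m³ → container 1 (remaining 9 m³)
14 m³ → container 2 (remaining 6 m³)
2 m³ → container 1 (remaining 7 m³)
14 m³ → container 3 (remaining 6 m³)
15 m³ → container 4 (remaining 5 m³)
13 m³ → container 5 (remaining 7 m³)
4 m³ → container 1 (remaining 3 m³)
15 m³ → container 6 (remaining 5 m³)
13 m³ → container 7 (remaining 7 m³)
2 m³ → container 5 (remaining 5 m³)
4 m³ → container 7 (remaining 3 m³)
12 m³ → container 8 (remaining 8 m³)
13 m³ → container 9 (remaining 7 m³)
15 m³ → container 10 (remaining 5 m³)
3 m³ → container 8 (remaining 5 m³)
6 m³ → container 9 (remaining 1 m³)
6 m³ → container 2 (remaining 0 m³)
13 m³ → container 11 (remaining 7 m³)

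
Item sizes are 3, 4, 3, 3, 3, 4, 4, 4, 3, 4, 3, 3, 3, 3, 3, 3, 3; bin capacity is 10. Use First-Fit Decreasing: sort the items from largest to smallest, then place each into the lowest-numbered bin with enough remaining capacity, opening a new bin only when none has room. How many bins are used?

7

Sorted descending: 4, 4, 4, 4, 4, 3, 3, 3, 3, 3, 3, 3, 3, 3, 3, 3, 3.
Put 4 in bin 1; 6 remain.
Put 4 in bin 1; 2 remain.
Put 4 in bin 2; 6 remain.
Put 4 in bin 2; 2 remain.
Put 4 in bin 3; 6 remain.
Put 3 in bin 3; 3 remain.
Put 3 in bin 3; 0 remain.
Put 3 in bin 4; 7 remain.
Put 3 in bin 4; 4 remain.
Put 3 in bin 4; 1 remain.
Put 3 in bin 5; 7 remain.
Put 3 in bin 5; 4 remain.
Put 3 in bin 5; 1 remain.
Put 3 in bin 6; 7 remain.
Put 3 in bin 6; 4 remain.
Put 3 in bin 6; 1 remain.
Put 3 in bin 7; 7 remain.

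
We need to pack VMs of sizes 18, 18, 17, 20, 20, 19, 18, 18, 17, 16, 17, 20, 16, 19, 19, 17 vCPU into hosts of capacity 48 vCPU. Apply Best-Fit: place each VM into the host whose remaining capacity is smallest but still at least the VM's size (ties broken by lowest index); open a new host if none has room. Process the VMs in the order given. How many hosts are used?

8 hosts

18 vCPU → host 1 (remaining 30 vCPU)
18 vCPU → host 1 (remaining 12 vCPU)
17 vCPU → host 2 (remaining 31 vCPU)
20 vCPU → host 2 (remaining 11 vCPU)
20 vCPU → host 3 (remaining 28 vCPU)
19 vCPU → host 3 (remaining 9 vCPU)
18 vCPU → host 4 (remaining 30 vCPU)
18 vCPU → host 4 (remaining 12 vCPU)
17 vCPU → host 5 (remaining 31 vCPU)
16 vCPU → host 5 (remaining 15 vCPU)
17 vCPU → host 6 (remaining 31 vCPU)
20 vCPU → host 6 (remaining 11 vCPU)
16 vCPU → host 7 (remaining 32 vCPU)
19 vCPU → host 7 (remaining 13 vCPU)
19 vCPU → host 8 (remaining 29 vCPU)
17 vCPU → host 8 (remaining 12 vCPU)
Final hosts: [18,18] [17,20] [20,19] [18,18] [17,16] [17,20] [16,19] [19,17].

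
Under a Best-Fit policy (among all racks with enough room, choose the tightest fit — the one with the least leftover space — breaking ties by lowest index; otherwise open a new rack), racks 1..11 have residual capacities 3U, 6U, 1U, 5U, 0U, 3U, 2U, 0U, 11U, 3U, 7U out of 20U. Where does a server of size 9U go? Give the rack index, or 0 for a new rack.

Racks with room: rack 9 (11U).
Tightest fit is rack 9 with 11U free.

9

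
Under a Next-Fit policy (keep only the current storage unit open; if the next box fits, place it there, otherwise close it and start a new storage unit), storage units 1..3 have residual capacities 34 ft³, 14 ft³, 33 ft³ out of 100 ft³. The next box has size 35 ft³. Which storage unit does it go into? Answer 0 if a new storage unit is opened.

0

Next-Fit only looks at storage unit 3, which has 33 ft³ free.
35 ft³ does not fit, so a new storage unit is opened.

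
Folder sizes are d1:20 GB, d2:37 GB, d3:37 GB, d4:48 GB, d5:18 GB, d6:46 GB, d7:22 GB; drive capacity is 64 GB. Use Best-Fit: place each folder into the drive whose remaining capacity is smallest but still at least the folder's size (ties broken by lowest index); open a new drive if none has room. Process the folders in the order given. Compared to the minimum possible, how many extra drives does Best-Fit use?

Best-Fit: [20,37] [37,18] [48] [46] [22] → 5 drives.
Total size 228 GB; any packing needs at least ⌈228/64⌉ = 4 drives.
An optimal packing achieves that bound: [48] [46,18] [37,22] [37,20] → 4 drives.
Excess: 5 − 4 = 1.

1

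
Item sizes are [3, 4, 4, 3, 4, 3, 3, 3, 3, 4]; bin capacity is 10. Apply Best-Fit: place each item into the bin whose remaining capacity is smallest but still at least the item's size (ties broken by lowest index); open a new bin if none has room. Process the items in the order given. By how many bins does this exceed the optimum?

0

Best-Fit: [3,4,3] [4,4] [3,3,3] [3,4] → 4 bins.
Total size 34; any packing needs at least ⌈34/10⌉ = 4 bins.
So 4 is already optimal.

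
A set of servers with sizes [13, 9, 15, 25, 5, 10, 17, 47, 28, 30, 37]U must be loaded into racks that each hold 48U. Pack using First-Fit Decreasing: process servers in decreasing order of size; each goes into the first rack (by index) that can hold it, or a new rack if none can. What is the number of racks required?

5

Sorted descending: 47, 37, 30, 28, 25, 17, 15, 13, 10, 9, 5.
rack 1: place 47U, 1U left
rack 2: place 37U, 11U left
rack 3: place 30U, 18U left
rack 4: place 28U, 20U left
rack 5: place 25U, 23U left
rack 3: place 17U, 1U left
rack 4: place 15U, 5U left
rack 5: place 13U, 10U left
rack 2: place 10U, 1U left
rack 5: place 9U, 1U left
rack 4: place 5U, 0U left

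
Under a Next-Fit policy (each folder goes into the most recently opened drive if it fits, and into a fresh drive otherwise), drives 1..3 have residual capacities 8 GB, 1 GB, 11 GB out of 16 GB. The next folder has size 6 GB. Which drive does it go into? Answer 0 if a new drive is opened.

3

Next-Fit only looks at drive 3, which has 11 GB free.
6 GB fits there.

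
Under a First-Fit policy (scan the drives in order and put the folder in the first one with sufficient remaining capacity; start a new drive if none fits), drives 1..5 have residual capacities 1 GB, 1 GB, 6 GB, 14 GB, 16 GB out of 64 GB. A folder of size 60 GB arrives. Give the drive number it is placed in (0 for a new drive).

No drive has ≥ 60 GB free, so a new drive is opened.

0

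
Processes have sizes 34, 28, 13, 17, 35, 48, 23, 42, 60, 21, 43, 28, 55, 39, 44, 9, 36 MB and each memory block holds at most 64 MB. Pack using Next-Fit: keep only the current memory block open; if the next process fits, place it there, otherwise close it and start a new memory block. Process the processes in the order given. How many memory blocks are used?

13

34 MB → memory block 1 (remaining 30 MB)
28 MB → memory block 1 (remaining 2 MB)
13 MB → memory block 2 (remaining 51 MB)
17 MB → memory block 2 (remaining 34 MB)
35 MB → memory block 3 (remaining 29 MB)
48 MB → memory block 4 (remaining 16 MB)
23 MB → memory block 5 (remaining 41 MB)
42 MB → memory block 6 (remaining 22 MB)
60 MB → memory block 7 (remaining 4 MB)
21 MB → memory block 8 (remaining 43 MB)
43 MB → memory block 8 (remaining 0 MB)
28 MB → memory block 9 (remaining 36 MB)
55 MB → memory block 10 (remaining 9 MB)
39 MB → memory block 11 (remaining 25 MB)
44 MB → memory block 12 (remaining 20 MB)
9 MB → memory block 12 (remaining 11 MB)
36 MB → memory block 13 (remaining 28 MB)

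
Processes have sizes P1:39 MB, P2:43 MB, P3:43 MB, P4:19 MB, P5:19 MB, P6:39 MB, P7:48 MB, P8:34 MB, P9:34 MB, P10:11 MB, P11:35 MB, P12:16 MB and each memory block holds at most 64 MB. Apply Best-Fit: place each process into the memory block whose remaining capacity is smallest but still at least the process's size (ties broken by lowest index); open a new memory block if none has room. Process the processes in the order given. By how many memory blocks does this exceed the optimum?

Best-Fit: [39,16] [43,19] [43,19] [39] [48,11] [34] [34] [35] → 8 memory blocks.
8 processes exceed 32 MB (half the capacity), and no two of those can share a memory block, so at least 8 memory blocks are needed.
So 8 is already optimal.

0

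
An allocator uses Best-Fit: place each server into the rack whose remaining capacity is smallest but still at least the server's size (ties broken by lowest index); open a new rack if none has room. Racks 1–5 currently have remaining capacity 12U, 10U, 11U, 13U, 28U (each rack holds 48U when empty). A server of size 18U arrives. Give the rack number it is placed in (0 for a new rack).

5

Racks with room: rack 5 (28U).
Tightest fit is rack 5 with 28U free.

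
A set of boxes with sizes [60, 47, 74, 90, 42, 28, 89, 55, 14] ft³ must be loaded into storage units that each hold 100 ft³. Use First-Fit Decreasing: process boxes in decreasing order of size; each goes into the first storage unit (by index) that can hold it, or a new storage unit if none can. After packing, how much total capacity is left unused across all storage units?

Sorted descending: 90, 89, 74, 60, 55, 47, 42, 28, 14.
90 ft³ → storage unit 1 (remaining 10 ft³)
89 ft³ → storage unit 2 (remaining 11 ft³)
74 ft³ → storage unit 3 (remaining 26 ft³)
60 ft³ → storage unit 4 (remaining 40 ft³)
55 ft³ → storage unit 5 (remaining 45 ft³)
47 ft³ → storage unit 6 (remaining 53 ft³)
42 ft³ → storage unit 5 (remaining 3 ft³)
28 ft³ → storage unit 4 (remaining 12 ft³)
14 ft³ → storage unit 3 (remaining 12 ft³)
6 storage units × 100 ft³ = 600 ft³; used 499 ft³; unused 101 ft³.

101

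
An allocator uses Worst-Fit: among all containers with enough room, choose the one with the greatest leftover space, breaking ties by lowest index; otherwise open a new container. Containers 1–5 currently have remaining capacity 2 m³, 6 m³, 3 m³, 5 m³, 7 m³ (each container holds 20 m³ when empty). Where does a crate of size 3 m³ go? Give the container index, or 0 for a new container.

5

Containers with room: container 2 (6 m³), container 3 (3 m³), container 4 (5 m³), container 5 (7 m³).
Most room is container 5 with 7 m³ free.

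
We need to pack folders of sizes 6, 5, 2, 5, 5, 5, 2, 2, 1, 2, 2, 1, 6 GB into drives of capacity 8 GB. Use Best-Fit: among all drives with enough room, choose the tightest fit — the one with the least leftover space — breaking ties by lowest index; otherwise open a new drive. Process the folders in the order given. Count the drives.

6 drives

Put 6 GB in drive 1; 2 GB remain.
Put 5 GB in drive 2; 3 GB remain.
Put 2 GB in drive 1; 0 GB remain.
Put 5 GB in drive 3; 3 GB remain.
Put 5 GB in drive 4; 3 GB remain.
Put 5 GB in drive 5; 3 GB remain.
Put 2 GB in drive 2; 1 GB remain.
Put 2 GB in drive 3; 1 GB remain.
Put 1 GB in drive 2; 0 GB remain.
Put 2 GB in drive 4; 1 GB remain.
Put 2 GB in drive 5; 1 GB remain.
Put 1 GB in drive 3; 0 GB remain.
Put 6 GB in drive 6; 2 GB remain.
Final drives: [6,2] [5,2,1] [5,2,1] [5,2] [5,2] [6].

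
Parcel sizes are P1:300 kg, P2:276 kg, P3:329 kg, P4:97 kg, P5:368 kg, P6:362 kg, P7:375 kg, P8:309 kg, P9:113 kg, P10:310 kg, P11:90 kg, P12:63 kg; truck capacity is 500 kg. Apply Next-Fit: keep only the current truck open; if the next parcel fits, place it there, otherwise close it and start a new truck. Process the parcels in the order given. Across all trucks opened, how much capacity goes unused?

Put P1 (300 kg) in truck 1; 200 kg remain.
Put P2 (276 kg) in truck 2; 224 kg remain.
Put P3 (329 kg) in truck 3; 171 kg remain.
Put P4 (97 kg) in truck 3; 74 kg remain.
Put P5 (368 kg) in truck 4; 132 kg remain.
Put P6 (362 kg) in truck 5; 138 kg remain.
Put P7 (375 kg) in truck 6; 125 kg remain.
Put P8 (309 kg) in truck 7; 191 kg remain.
Put P9 (113 kg) in truck 7; 78 kg remain.
Put P10 (310 kg) in truck 8; 190 kg remain.
Put P11 (90 kg) in truck 8; 100 kg remain.
Put P12 (63 kg) in truck 8; 37 kg remain.
8 trucks × 500 kg = 4000 kg; used 2992 kg; unused 1008 kg.

1008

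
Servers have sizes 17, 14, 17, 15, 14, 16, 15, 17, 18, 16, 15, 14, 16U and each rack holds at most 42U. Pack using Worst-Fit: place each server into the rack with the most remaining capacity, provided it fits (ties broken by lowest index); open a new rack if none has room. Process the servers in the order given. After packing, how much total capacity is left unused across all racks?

17U → rack 1 (remaining 25U)
14U → rack 1 (remaining 11U)
17U → rack 2 (remaining 25U)
15U → rack 2 (remaining 10U)
14U → rack 3 (remaining 28U)
16U → rack 3 (remaining 12U)
15U → rack 4 (remaining 27U)
17U → rack 4 (remaining 10U)
18U → rack 5 (remaining 24U)
16U → rack 5 (remaining 8U)
15U → rack 6 (remaining 27U)
14U → rack 6 (remaining 13U)
16U → rack 7 (remaining 26U)
7 racks × 42U = 294U; used 204U; unused 90U.

90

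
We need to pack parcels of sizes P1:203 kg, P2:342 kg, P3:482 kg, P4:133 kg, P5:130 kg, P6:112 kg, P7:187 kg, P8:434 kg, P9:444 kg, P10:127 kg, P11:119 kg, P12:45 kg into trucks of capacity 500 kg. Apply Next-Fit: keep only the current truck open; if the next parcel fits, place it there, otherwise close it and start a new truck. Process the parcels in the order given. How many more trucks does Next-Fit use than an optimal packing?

2

Next-Fit: [203] [342] [482] [133,130,112] [187] [434] [444] [127,119,45] → 8 trucks.
Total size 2758 kg; any packing needs at least ⌈2758/500⌉ = 6 trucks.
An optimal packing achieves that bound: [482] [444,45] [434] [342,133] [203,187] [130,127,119,112] → 6 trucks.
Excess: 8 − 6 = 2.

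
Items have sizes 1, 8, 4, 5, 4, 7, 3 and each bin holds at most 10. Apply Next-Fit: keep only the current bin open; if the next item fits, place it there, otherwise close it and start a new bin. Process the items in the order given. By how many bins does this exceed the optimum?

0

Next-Fit: [1,8] [4,5] [4] [7,3] → 4 bins.
Total size 32; any packing needs at least ⌈32/10⌉ = 4 bins.
So 4 is already optimal.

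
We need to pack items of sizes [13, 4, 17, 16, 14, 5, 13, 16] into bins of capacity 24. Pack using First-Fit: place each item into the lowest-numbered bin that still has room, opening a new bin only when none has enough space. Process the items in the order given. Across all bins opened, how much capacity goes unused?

13 → bin 1 (remaining 11)
4 → bin 1 (remaining 7)
17 → bin 2 (remaining 7)
16 → bin 3 (remaining 8)
14 → bin 4 (remaining 10)
5 → bin 1 (remaining 2)
13 → bin 5 (remaining 11)
16 → bin 6 (remaining 8)
6 bins × 24 = 144; used 98; unused 46.

46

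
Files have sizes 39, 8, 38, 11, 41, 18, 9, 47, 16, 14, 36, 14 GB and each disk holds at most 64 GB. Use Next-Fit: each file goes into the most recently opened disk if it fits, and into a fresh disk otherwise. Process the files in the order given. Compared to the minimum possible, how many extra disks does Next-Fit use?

Next-Fit: [39,8] [38,11] [41,18] [9,47] [16,14] [36,14] → 6 disks.
Total size 291 GB; any packing needs at least ⌈291/64⌉ = 5 disks.
An optimal packing achieves that bound: [47,16] [41,18] [39,14,11] [38,14,9] [36,8] → 5 disks.
Excess: 6 − 5 = 1.

1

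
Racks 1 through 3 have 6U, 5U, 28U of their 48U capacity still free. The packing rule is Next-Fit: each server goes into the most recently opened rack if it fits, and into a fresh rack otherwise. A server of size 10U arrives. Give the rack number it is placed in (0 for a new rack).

3

Next-Fit only looks at rack 3, which has 28U free.
10U fits there.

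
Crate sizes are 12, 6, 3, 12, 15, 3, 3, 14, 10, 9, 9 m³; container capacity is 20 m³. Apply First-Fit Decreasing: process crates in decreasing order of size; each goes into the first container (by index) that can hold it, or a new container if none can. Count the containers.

6 containers

Sorted descending: 15, 14, 12, 12, 10, 9, 9, 6, 3, 3, 3.
15 m³ → container 1 (remaining 5 m³)
14 m³ → container 2 (remaining 6 m³)
12 m³ → container 3 (remaining 8 m³)
12 m³ → container 4 (remaining 8 m³)
10 m³ → container 5 (remaining 10 m³)
9 m³ → container 5 (remaining 1 m³)
9 m³ → container 6 (remaining 11 m³)
6 m³ → container 2 (remaining 0 m³)
3 m³ → container 1 (remaining 2 m³)
3 m³ → container 3 (remaining 5 m³)
3 m³ → container 3 (remaining 2 m³)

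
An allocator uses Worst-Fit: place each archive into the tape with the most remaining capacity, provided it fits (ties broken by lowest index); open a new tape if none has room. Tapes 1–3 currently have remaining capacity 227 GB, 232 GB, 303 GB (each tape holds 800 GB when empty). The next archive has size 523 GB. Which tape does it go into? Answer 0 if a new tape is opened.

No tape has ≥ 523 GB free, so a new tape is opened.

0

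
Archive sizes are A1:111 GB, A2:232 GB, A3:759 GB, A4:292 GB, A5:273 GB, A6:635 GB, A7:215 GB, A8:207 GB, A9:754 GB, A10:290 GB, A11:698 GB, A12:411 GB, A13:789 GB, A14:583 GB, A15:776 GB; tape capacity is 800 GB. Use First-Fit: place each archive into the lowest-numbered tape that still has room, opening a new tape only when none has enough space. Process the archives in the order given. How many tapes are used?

10

Put A1 (111 GB) in tape 1; 689 GB remain.
Put A2 (232 GB) in tape 1; 457 GB remain.
Put A3 (759 GB) in tape 2; 41 GB remain.
Put A4 (292 GB) in tape 1; 165 GB remain.
Put A5 (273 GB) in tape 3; 527 GB remain.
Put A6 (635 GB) in tape 4; 165 GB remain.
Put A7 (215 GB) in tape 3; 312 GB remain.
Put A8 (207 GB) in tape 3; 105 GB remain.
Put A9 (754 GB) in tape 5; 46 GB remain.
Put A10 (290 GB) in tape 6; 510 GB remain.
Put A11 (698 GB) in tape 7; 102 GB remain.
Put A12 (411 GB) in tape 6; 99 GB remain.
Put A13 (789 GB) in tape 8; 11 GB remain.
Put A14 (583 GB) in tape 9; 217 GB remain.
Put A15 (776 GB) in tape 10; 24 GB remain.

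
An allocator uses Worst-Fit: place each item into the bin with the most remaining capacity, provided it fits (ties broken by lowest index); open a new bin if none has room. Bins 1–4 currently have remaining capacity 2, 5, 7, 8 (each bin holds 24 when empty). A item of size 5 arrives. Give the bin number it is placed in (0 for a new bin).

Bins with room: bin 2 (5), bin 3 (7), bin 4 (8).
Most room is bin 4 with 8 free.

4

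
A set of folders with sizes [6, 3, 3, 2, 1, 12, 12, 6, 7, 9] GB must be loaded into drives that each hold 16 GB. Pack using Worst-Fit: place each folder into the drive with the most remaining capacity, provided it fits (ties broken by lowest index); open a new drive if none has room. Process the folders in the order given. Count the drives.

6 GB → drive 1 (remaining 10 GB)
3 GB → drive 1 (remaining 7 GB)
3 GB → drive 1 (remaining 4 GB)
2 GB → drive 1 (remaining 2 GB)
1 GB → drive 1 (remaining 1 GB)
12 GB → drive 2 (remaining 4 GB)
12 GB → drive 3 (remaining 4 GB)
6 GB → drive 4 (remaining 10 GB)
7 GB → drive 4 (remaining 3 GB)
9 GB → drive 5 (remaining 7 GB)

5 drives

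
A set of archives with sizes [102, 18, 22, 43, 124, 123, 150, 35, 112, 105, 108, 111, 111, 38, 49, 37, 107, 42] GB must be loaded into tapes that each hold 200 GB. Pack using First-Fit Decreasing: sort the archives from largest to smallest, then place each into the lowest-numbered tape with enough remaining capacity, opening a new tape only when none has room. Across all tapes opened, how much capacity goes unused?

Sorted descending: 150, 124, 123, 112, 111, 111, 108, 107, 105, 102, 49, 43, 42, 38, 37, 35, 22, 18.
Put 150 GB in tape 1; 50 GB remain.
Put 124 GB in tape 2; 76 GB remain.
Put 123 GB in tape 3; 77 GB remain.
Put 112 GB in tape 4; 88 GB remain.
Put 111 GB in tape 5; 89 GB remain.
Put 111 GB in tape 6; 89 GB remain.
Put 108 GB in tape 7; 92 GB remain.
Put 107 GB in tape 8; 93 GB remain.
Put 105 GB in tape 9; 95 GB remain.
Put 102 GB in tape 10; 98 GB remain.
Put 49 GB in tape 1; 1 GB remain.
Put 43 GB in tape 2; 33 GB remain.
Put 42 GB in tape 3; 35 GB remain.
Put 38 GB in tape 4; 50 GB remain.
Put 37 GB in tape 4; 13 GB remain.
Put 35 GB in tape 3; 0 GB remain.
Put 22 GB in tape 2; 11 GB remain.
Put 18 GB in tape 5; 71 GB remain.
10 tapes × 200 GB = 2000 GB; used 1437 GB; unused 563 GB.

563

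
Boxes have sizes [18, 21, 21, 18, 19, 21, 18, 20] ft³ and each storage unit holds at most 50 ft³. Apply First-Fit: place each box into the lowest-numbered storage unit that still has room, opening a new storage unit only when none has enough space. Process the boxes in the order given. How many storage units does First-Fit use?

Put 18 ft³ in storage unit 1; 32 ft³ remain.
Put 21 ft³ in storage unit 1; 11 ft³ remain.
Put 21 ft³ in storage unit 2; 29 ft³ remain.
Put 18 ft³ in storage unit 2; 11 ft³ remain.
Put 19 ft³ in storage unit 3; 31 ft³ remain.
Put 21 ft³ in storage unit 3; 10 ft³ remain.
Put 18 ft³ in storage unit 4; 32 ft³ remain.
Put 20 ft³ in storage unit 4; 12 ft³ remain.

4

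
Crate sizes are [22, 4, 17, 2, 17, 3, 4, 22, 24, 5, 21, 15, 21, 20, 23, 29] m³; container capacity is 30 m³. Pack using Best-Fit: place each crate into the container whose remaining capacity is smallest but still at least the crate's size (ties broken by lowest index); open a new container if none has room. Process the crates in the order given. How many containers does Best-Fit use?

11 containers

22 m³ → container 1 (remaining 8 m³)
4 m³ → container 1 (remaining 4 m³)
17 m³ → container 2 (remaining 13 m³)
2 m³ → container 1 (remaining 2 m³)
17 m³ → container 3 (remaining 13 m³)
3 m³ → container 2 (remaining 10 m³)
4 m³ → container 2 (remaining 6 m³)
22 m³ → container 4 (remaining 8 m³)
24 m³ → container 5 (remaining 6 m³)
5 m³ → container 2 (remaining 1 m³)
21 m³ → container 6 (remaining 9 m³)
15 m³ → container 7 (remaining 15 m³)
21 m³ → container 8 (remaining 9 m³)
20 m³ → container 9 (remaining 10 m³)
23 m³ → container 10 (remaining 7 m³)
29 m³ → container 11 (remaining 1 m³)
Final containers: [22,4,2] [17,3,4,5] [17] [22] [24] [21] [15] [21] [20] [23] [29].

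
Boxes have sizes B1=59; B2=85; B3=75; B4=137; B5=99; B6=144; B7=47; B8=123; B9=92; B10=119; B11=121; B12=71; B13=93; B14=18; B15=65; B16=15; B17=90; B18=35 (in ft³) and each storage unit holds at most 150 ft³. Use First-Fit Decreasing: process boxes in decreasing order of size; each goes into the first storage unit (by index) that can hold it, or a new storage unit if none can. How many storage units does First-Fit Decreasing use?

11

Sorted descending: 144, 137, 123, 121, 119, 99, 93, 92, 90, 85, 75, 71, 65, 59, 47, 35, 18, 15.
144 ft³ → storage unit 1 (remaining 6 ft³)
137 ft³ → storage unit 2 (remaining 13 ft³)
123 ft³ → storage unit 3 (remaining 27 ft³)
121 ft³ → storage unit 4 (remaining 29 ft³)
119 ft³ → storage unit 5 (remaining 31 ft³)
99 ft³ → storage unit 6 (remaining 51 ft³)
93 ft³ → storage unit 7 (remaining 57 ft³)
92 ft³ → storage unit 8 (remaining 58 ft³)
90 ft³ → storage unit 9 (remaining 60 ft³)
85 ft³ → storage unit 10 (remaining 65 ft³)
75 ft³ → storage unit 11 (remaining 75 ft³)
71 ft³ → storage unit 11 (remaining 4 ft³)
65 ft³ → storage unit 10 (remaining 0 ft³)
59 ft³ → storage unit 9 (remaining 1 ft³)
47 ft³ → storage unit 6 (remaining 4 ft³)
35 ft³ → storage unit 7 (remaining 22 ft³)
18 ft³ → storage unit 3 (remaining 9 ft³)
15 ft³ → storage unit 4 (remaining 14 ft³)
Final storage units: [144] [137] [123,18] [121,15] [119] [99,47] [93,35] [92] [90,59] [85,65] [75,71].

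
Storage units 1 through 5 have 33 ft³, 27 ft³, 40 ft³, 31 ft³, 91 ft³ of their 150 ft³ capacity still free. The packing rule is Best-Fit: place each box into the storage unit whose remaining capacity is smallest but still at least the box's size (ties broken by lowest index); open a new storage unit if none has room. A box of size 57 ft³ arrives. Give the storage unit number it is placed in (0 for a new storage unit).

Storage units with room: storage unit 5 (91 ft³).
Tightest fit is storage unit 5 with 91 ft³ free.

5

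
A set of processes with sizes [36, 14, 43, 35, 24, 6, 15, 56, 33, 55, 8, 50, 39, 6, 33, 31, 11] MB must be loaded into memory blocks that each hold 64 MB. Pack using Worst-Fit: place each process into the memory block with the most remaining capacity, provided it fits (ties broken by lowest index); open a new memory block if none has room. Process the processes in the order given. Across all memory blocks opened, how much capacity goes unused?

Put 36 MB in memory block 1; 28 MB remain.
Put 14 MB in memory block 1; 14 MB remain.
Put 43 MB in memory block 2; 21 MB remain.
Put 35 MB in memory block 3; 29 MB remain.
Put 24 MB in memory block 3; 5 MB remain.
Put 6 MB in memory block 2; 15 MB remain.
Put 15 MB in memory block 2; 0 MB remain.
Put 56 MB in memory block 4; 8 MB remain.
Put 33 MB in memory block 5; 31 MB remain.
Put 55 MB in memory block 6; 9 MB remain.
Put 8 MB in memory block 5; 23 MB remain.
Put 50 MB in memory block 7; 14 MB remain.
Put 39 MB in memory block 8; 25 MB remain.
Put 6 MB in memory block 8; 19 MB remain.
Put 33 MB in memory block 9; 31 MB remain.
Put 31 MB in memory block 9; 0 MB remain.
Put 11 MB in memory block 5; 12 MB remain.
9 memory blocks × 64 MB = 576 MB; used 495 MB; unused 81 MB.

81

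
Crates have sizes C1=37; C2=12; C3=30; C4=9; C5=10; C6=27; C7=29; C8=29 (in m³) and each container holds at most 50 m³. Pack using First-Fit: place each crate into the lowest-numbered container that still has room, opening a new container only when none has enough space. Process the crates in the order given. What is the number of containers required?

5

container 1: place C1 (37 m³), 13 m³ left
container 1: place C2 (12 m³), 1 m³ left
container 2: place C3 (30 m³), 20 m³ left
container 2: place C4 (9 m³), 11 m³ left
container 2: place C5 (10 m³), 1 m³ left
container 3: place C6 (27 m³), 23 m³ left
container 4: place C7 (29 m³), 21 m³ left
container 5: place C8 (29 m³), 21 m³ left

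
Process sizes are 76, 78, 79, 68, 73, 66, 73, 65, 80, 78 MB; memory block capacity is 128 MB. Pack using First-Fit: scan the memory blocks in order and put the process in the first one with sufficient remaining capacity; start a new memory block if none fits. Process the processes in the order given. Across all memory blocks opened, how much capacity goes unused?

544

76 MB → memory block 1 (remaining 52 MB)
78 MB → memory block 2 (remaining 50 MB)
79 MB → memory block 3 (remaining 49 MB)
68 MB → memory block 4 (remaining 60 MB)
73 MB → memory block 5 (remaining 55 MB)
66 MB → memory block 6 (remaining 62 MB)
73 MB → memory block 7 (remaining 55 MB)
65 MB → memory block 8 (remaining 63 MB)
80 MB → memory block 9 (remaining 48 MB)
78 MB → memory block 10 (remaining 50 MB)
10 memory blocks × 128 MB = 1280 MB; used 736 MB; unused 544 MB.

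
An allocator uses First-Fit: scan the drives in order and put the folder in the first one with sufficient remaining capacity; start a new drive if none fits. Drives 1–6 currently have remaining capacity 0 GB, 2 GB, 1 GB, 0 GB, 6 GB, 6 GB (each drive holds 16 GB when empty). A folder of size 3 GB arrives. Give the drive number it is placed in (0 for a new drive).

5

Drives with room: drive 5 (6 GB), drive 6 (6 GB).
The first with room is drive 5.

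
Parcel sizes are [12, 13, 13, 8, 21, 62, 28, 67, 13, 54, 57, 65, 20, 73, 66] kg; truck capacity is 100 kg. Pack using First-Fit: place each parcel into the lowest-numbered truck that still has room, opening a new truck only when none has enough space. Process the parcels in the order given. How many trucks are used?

Put 12 kg in truck 1; 88 kg remain.
Put 13 kg in truck 1; 75 kg remain.
Put 13 kg in truck 1; 62 kg remain.
Put 8 kg in truck 1; 54 kg remain.
Put 21 kg in truck 1; 33 kg remain.
Put 62 kg in truck 2; 38 kg remain.
Put 28 kg in truck 1; 5 kg remain.
Put 67 kg in truck 3; 33 kg remain.
Put 13 kg in truck 2; 25 kg remain.
Put 54 kg in truck 4; 46 kg remain.
Put 57 kg in truck 5; 43 kg remain.
Put 65 kg in truck 6; 35 kg remain.
Put 20 kg in truck 2; 5 kg remain.
Put 73 kg in truck 7; 27 kg remain.
Put 66 kg in truck 8; 34 kg remain.

8 trucks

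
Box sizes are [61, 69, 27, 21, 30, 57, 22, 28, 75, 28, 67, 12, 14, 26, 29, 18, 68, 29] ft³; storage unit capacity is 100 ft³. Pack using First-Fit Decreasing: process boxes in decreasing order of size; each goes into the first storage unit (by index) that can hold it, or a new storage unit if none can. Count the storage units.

8 storage units

Sorted descending: 75, 69, 68, 67, 61, 57, 30, 29, 29, 28, 28, 27, 26, 22, 21, 18, 14, 12.
75 ft³ → storage unit 1 (remaining 25 ft³)
69 ft³ → storage unit 2 (remaining 31 ft³)
68 ft³ → storage unit 3 (remaining 32 ft³)
67 ft³ → storage unit 4 (remaining 33 ft³)
61 ft³ → storage unit 5 (remaining 39 ft³)
57 ft³ → storage unit 6 (remaining 43 ft³)
30 ft³ → storage unit 2 (remaining 1 ft³)
29 ft³ → storage unit 3 (remaining 3 ft³)
29 ft³ → storage unit 4 (remaining 4 ft³)
28 ft³ → storage unit 5 (remaining 11 ft³)
28 ft³ → storage unit 6 (remaining 15 ft³)
27 ft³ → storage unit 7 (remaining 73 ft³)
26 ft³ → storage unit 7 (remaining 47 ft³)
22 ft³ → storage unit 1 (remaining 3 ft³)
21 ft³ → storage unit 7 (remaining 26 ft³)
18 ft³ → storage unit 7 (remaining 8 ft³)
14 ft³ → storage unit 6 (remaining 1 ft³)
12 ft³ → storage unit 8 (remaining 88 ft³)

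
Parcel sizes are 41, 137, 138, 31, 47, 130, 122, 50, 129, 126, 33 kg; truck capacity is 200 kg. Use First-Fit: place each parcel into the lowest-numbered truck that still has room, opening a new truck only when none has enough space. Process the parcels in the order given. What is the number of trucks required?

6 trucks

41 kg → truck 1 (remaining 159 kg)
137 kg → truck 1 (remaining 22 kg)
138 kg → truck 2 (remaining 62 kg)
31 kg → truck 2 (remaining 31 kg)
47 kg → truck 3 (remaining 153 kg)
130 kg → truck 3 (remaining 23 kg)
122 kg → truck 4 (remaining 78 kg)
50 kg → truck 4 (remaining 28 kg)
129 kg → truck 5 (remaining 71 kg)
126 kg → truck 6 (remaining 74 kg)
33 kg → truck 5 (remaining 38 kg)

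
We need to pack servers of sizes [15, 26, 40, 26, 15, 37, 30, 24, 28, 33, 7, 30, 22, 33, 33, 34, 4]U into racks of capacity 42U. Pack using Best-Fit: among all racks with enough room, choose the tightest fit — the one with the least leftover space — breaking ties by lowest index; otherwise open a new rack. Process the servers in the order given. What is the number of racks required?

13

15U → rack 1 (remaining 27U)
26U → rack 1 (remaining 1U)
40U → rack 2 (remaining 2U)
26U → rack 3 (remaining 16U)
15U → rack 3 (remaining 1U)
37U → rack 4 (remaining 5U)
30U → rack 5 (remaining 12U)
24U → rack 6 (remaining 18U)
28U → rack 7 (remaining 14U)
33U → rack 8 (remaining 9U)
7U → rack 8 (remaining 2U)
30U → rack 9 (remaining 12U)
22U → rack 10 (remaining 20U)
33U → rack 11 (remaining 9U)
33U → rack 12 (remaining 9U)
34U → rack 13 (remaining 8U)
4U → rack 4 (remaining 1U)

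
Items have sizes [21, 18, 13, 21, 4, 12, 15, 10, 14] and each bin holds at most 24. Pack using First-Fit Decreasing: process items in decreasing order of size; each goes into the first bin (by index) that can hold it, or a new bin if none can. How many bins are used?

Sorted descending: 21, 21, 18, 15, 14, 13, 12, 10, 4.
Put 21 in bin 1; 3 remain.
Put 21 in bin 2; 3 remain.
Put 18 in bin 3; 6 remain.
Put 15 in bin 4; 9 remain.
Put 14 in bin 5; 10 remain.
Put 13 in bin 6; 11 remain.
Put 12 in bin 7; 12 remain.
Put 10 in bin 5; 0 remain.
Put 4 in bin 3; 2 remain.
Final bins: [21] [21] [18,4] [15] [14,10] [13] [12].

7 bins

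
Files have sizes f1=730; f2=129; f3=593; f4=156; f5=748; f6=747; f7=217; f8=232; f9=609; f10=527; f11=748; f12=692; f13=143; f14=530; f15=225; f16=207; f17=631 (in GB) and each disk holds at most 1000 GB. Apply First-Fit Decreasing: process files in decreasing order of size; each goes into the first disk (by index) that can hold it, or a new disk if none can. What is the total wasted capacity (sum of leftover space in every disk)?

Sorted descending: 748, 748, 747, 730, 692, 631, 609, 593, 530, 527, 232, 225, 217, 207, 156, 143, 129.
748 GB → disk 1 (remaining 252 GB)
748 GB → disk 2 (remaining 252 GB)
747 GB → disk 3 (remaining 253 GB)
730 GB → disk 4 (remaining 270 GB)
692 GB → disk 5 (remaining 308 GB)
631 GB → disk 6 (remaining 369 GB)
609 GB → disk 7 (remaining 391 GB)
593 GB → disk 8 (remaining 407 GB)
530 GB → disk 9 (remaining 470 GB)
527 GB → disk 10 (remaining 473 GB)
232 GB → disk 1 (remaining 20 GB)
225 GB → disk 2 (remaining 27 GB)
217 GB → disk 3 (remaining 36 GB)
207 GB → disk 4 (remaining 63 GB)
156 GB → disk 5 (remaining 152 GB)
143 GB → disk 5 (remaining 9 GB)
129 GB → disk 6 (remaining 240 GB)
10 disks × 1000 GB = 10000 GB; used 7864 GB; unused 2136 GB.

2136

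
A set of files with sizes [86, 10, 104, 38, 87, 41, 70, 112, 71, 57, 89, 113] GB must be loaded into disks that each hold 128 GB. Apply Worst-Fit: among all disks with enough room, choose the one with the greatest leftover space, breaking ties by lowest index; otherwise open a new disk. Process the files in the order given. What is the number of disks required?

86 GB → disk 1 (remaining 42 GB)
10 GB → disk 1 (remaining 32 GB)
104 GB → disk 2 (remaining 24 GB)
38 GB → disk 3 (remaining 90 GB)
87 GB → disk 3 (remaining 3 GB)
41 GB → disk 4 (remaining 87 GB)
70 GB → disk 4 (remaining 17 GB)
112 GB → disk 5 (remaining 16 GB)
71 GB → disk 6 (remaining 57 GB)
57 GB → disk 6 (remaining 0 GB)
89 GB → disk 7 (remaining 39 GB)
113 GB → disk 8 (remaining 15 GB)
Final disks: [86,10] [104] [38,87] [41,70] [112] [71,57] [89] [113].

8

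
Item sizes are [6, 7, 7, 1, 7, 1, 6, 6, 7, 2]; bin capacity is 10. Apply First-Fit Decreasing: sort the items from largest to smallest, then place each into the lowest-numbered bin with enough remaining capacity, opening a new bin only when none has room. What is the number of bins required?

Sorted descending: 7, 7, 7, 7, 6, 6, 6, 2, 1, 1.
Put 7 in bin 1; 3 remain.
Put 7 in bin 2; 3 remain.
Put 7 in bin 3; 3 remain.
Put 7 in bin 4; 3 remain.
Put 6 in bin 5; 4 remain.
Put 6 in bin 6; 4 remain.
Put 6 in bin 7; 4 remain.
Put 2 in bin 1; 1 remain.
Put 1 in bin 1; 0 remain.
Put 1 in bin 2; 2 remain.
Final bins: [7,2,1] [7,1] [7] [7] [6] [6] [6].

7 bins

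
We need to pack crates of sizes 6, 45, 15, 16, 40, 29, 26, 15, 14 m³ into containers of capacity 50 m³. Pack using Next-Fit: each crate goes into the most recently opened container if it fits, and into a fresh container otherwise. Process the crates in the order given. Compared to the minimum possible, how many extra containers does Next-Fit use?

2

Next-Fit: [6] [45] [15,16] [40] [29] [26,15] [14] → 7 containers.
Total size 206 m³; any packing needs at least ⌈206/50⌉ = 5 containers.
An optimal packing achieves that bound: [45] [40,6] [29,16] [26,15] [15,14] → 5 containers.
Excess: 7 − 5 = 2.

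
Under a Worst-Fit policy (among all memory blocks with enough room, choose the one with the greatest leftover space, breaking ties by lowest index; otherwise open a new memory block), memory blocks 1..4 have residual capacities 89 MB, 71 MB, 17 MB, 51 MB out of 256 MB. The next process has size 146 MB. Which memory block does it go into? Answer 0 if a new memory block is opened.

0

No memory block has ≥ 146 MB free, so a new memory block is opened.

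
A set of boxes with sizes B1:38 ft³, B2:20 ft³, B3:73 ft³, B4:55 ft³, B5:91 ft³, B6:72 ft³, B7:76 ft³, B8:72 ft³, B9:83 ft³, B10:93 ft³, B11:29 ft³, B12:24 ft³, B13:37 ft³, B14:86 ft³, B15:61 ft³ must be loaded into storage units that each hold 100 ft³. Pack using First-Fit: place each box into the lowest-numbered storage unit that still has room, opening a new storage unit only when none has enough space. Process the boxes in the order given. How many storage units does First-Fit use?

Put B1 (38 ft³) in storage unit 1; 62 ft³ remain.
Put B2 (20 ft³) in storage unit 1; 42 ft³ remain.
Put B3 (73 ft³) in storage unit 2; 27 ft³ remain.
Put B4 (55 ft³) in storage unit 3; 45 ft³ remain.
Put B5 (91 ft³) in storage unit 4; 9 ft³ remain.
Put B6 (72 ft³) in storage unit 5; 28 ft³ remain.
Put B7 (76 ft³) in storage unit 6; 24 ft³ remain.
Put B8 (72 ft³) in storage unit 7; 28 ft³ remain.
Put B9 (83 ft³) in storage unit 8; 17 ft³ remain.
Put B10 (93 ft³) in storage unit 9; 7 ft³ remain.
Put B11 (29 ft³) in storage unit 1; 13 ft³ remain.
Put B12 (24 ft³) in storage unit 2; 3 ft³ remain.
Put B13 (37 ft³) in storage unit 3; 8 ft³ remain.
Put B14 (86 ft³) in storage unit 10; 14 ft³ remain.
Put B15 (61 ft³) in storage unit 11; 39 ft³ remain.
Final storage units: [38,20,29] [73,24] [55,37] [91] [72] [76] [72] [83] [93] [86] [61].

11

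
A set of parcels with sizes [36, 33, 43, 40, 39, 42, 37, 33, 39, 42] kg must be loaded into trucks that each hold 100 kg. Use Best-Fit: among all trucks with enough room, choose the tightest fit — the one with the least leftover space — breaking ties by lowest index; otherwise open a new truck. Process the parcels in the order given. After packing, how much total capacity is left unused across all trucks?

truck 1: place 36 kg, 64 kg left
truck 1: place 33 kg, 31 kg left
truck 2: place 43 kg, 57 kg left
truck 2: place 40 kg, 17 kg left
truck 3: place 39 kg, 61 kg left
truck 3: place 42 kg, 19 kg left
truck 4: place 37 kg, 63 kg left
truck 4: place 33 kg, 30 kg left
truck 5: place 39 kg, 61 kg left
truck 5: place 42 kg, 19 kg left
5 trucks × 100 kg = 500 kg; used 384 kg; unused 116 kg.

116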